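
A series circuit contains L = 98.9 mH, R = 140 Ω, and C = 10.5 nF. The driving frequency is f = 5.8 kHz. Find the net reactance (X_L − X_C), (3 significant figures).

991 Ω

ω = 2πf = 36440 rad/s
X_L = ωL = 3600 Ω
X_C = 1/(ωC) = 2610 Ω
X = 3600 − 2610 = 991 Ω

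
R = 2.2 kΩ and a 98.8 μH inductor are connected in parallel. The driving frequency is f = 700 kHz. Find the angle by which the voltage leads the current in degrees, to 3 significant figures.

ω = 2πf = 4.398e+06 rad/s
X_L = ωL = 435 Ω
Parallel: admittances add. Y = 1/R + 1/(jωL)
Y = (0.000455 − j0.00230) S
|Y| = 0.00235 S → |Z| = 1/|Y| = 426 Ω, ∠Z = −∠Y = 78.8°

78.8°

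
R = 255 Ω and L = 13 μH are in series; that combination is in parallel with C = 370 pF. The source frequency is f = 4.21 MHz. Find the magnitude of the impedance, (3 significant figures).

124 Ω

ω = 2πf = 2.645e+07 rad/s
X_L = ωL = 344 Ω
X_C = 1/(ωC) = 102 Ω
Branch 1 (R+jX_L): Z₁ = 255 + j344 Ω, |Z₁| = 428 Ω
Branch 2 (−jX_C): Z₂ = −j102 Ω
Parallel: Z = Z₁Z₂/(Z₁+Z₂), |Z| = 124 Ω, ∠Z = -80.0°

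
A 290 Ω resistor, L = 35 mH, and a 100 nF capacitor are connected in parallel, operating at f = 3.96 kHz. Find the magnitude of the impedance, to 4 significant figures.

ω = 2πf = 24880 rad/s
X_L = ωL = 870.8 Ω
X_C = 1/(ωC) = 401.9 Ω
Parallel: admittances add. Y = 1/R + 1/(jωL) + jωC
Y = (0.003448 + j0.001340) S
|Y| = 0.003699 S → |Z| = 1/|Y| = 270.3 Ω, ∠Z = −∠Y = -21.23°

270.3 Ω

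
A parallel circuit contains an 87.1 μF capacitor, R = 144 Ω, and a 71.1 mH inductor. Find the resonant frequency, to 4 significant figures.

ω₀ = 1/√(LC) = 1/√(0.0711 × 8.71e-05) = 401.8 rad/s
f₀ = ω₀/(2π) = 63.96 Hz

63.96 Hz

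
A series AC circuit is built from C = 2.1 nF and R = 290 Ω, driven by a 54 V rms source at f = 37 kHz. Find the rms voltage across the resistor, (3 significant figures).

7.57 V

ω = 2πf = 232500 rad/s
X_C = 1/(ωC) = 2050 Ω
Z = 290 − j2050 Ω
|Z| = √(290² + 2050²) = 2070 Ω
I = V/|Z| = 26.1 mA
V_R = I·|Z_R| = 0.0261 × 290 = 7.57 V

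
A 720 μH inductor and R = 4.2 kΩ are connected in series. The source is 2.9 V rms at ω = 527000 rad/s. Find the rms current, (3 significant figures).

X_L = ωL = 379 Ω
Z = 4200 + j379 Ω
|Z| = √(4200² + 379²) = 4220 Ω
I = V/|Z| = 2.9/4220 = 688 μA

688 μA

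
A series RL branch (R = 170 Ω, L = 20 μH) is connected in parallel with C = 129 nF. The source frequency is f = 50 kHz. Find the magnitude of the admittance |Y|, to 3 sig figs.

ω = 2πf = 314200 rad/s
X_L = ωL = 6.28 Ω
X_C = 1/(ωC) = 24.7 Ω
Branch 1 (R+jX_L): Z₁ = 170 + j6.28 Ω, |Z₁| = 170 Ω
Branch 2 (−jX_C): Z₂ = −j24.7 Ω
Parallel: Z = Z₁Z₂/(Z₁+Z₂), |Z| = 24.5 Ω, ∠Z = -81.7°
|Y| = 1/|Z| = 40.7 mS

40.7 mS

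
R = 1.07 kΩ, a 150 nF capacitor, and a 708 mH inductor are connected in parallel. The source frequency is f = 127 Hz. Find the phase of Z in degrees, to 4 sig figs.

60.48°

ω = 2πf = 798.0 rad/s
X_L = ωL = 565.0 Ω
X_C = 1/(ωC) = 8355 Ω
Parallel: admittances add. Y = 1/R + 1/(jωL) + jωC
Y = (0.0009346 − j0.001650) S
|Y| = 0.001897 S → |Z| = 1/|Y| = 527.3 Ω, ∠Z = −∠Y = 60.48°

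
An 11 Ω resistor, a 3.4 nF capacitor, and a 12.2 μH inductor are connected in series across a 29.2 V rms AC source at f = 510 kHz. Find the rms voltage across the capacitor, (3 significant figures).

49.8 V

ω = 2πf = 3.204e+06 rad/s
X_L = ωL = 39.1 Ω
X_C = 1/(ωC) = 91.8 Ω
Net reactance X = X_L − X_C = -52.7 Ω
Z = 11.0 − j52.7 Ω
|Z| = √(11.0² + 52.7²) = 53.8 Ω
I = V/|Z| = 542 mA
V_C = I·|Z_C| = 0.542 × 91.8 = 49.8 V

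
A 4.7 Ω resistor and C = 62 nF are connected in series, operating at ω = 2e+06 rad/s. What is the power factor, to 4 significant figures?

X_C = 1/(ωC) = 8.065 Ω
Z = 4.700 − j8.065 Ω
|Z| = √(4.700² + 8.065²) = 9.334 Ω
∠Z = arctan(-8.065/4.700) = -59.77°
cos φ = cos(-59.77°) = 0.5035

0.5035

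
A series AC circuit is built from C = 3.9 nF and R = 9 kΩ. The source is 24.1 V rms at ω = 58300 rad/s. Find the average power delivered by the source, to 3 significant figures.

X_C = 1/(ωC) = 4400 Ω
Z = 9000 − j4400 Ω
|Z| = √(9000² + 4400²) = 10000 Ω
∠Z = arctan(-4400/9000) = -26.0°
I = V/|Z| = 2.41 mA
P = VI cos φ = 24.1 × 0.00241 × cos(-26.0°) = 52.1 mW

52.1 mW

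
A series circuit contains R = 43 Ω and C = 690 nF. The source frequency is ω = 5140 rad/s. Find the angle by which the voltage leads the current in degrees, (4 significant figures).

-81.33°

X_C = 1/(ωC) = 282.0 Ω
Z = 43.00 − j282.0 Ω
|Z| = √(43.00² + 282.0²) = 285.2 Ω
∠Z = arctan(-282.0/43.00) = -81.33°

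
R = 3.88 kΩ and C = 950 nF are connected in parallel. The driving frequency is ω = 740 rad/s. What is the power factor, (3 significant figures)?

X_C = 1/(ωC) = 1420 Ω
Parallel: admittances add. Y = 1/R + jωC
Y = (0.000258 + j0.000703) S
|Y| = 0.000749 S → |Z| = 1/|Y| = 1340 Ω, ∠Z = −∠Y = -69.9°
cos φ = cos(-69.9°) = 0.344

0.344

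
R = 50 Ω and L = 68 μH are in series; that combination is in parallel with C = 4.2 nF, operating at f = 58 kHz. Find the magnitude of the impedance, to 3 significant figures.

57.8 Ω

ω = 2πf = 364400 rad/s
X_L = ωL = 24.8 Ω
X_C = 1/(ωC) = 653 Ω
Branch 1 (R+jX_L): Z₁ = 50.0 + j24.8 Ω, |Z₁| = 55.8 Ω
Branch 2 (−jX_C): Z₂ = −j653 Ω
Parallel: Z = Z₁Z₂/(Z₁+Z₂), |Z| = 57.8 Ω, ∠Z = 21.8°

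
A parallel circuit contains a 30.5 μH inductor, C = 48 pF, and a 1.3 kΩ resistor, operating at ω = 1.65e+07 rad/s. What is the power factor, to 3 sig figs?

0.541

X_L = ωL = 503 Ω
X_C = 1/(ωC) = 1260 Ω
Parallel: admittances add. Y = 1/R + 1/(jωL) + jωC
Y = (0.000769 − j0.00120) S
|Y| = 0.00142 S → |Z| = 1/|Y| = 704 Ω, ∠Z = −∠Y = 57.2°
cos φ = cos(57.2°) = 0.541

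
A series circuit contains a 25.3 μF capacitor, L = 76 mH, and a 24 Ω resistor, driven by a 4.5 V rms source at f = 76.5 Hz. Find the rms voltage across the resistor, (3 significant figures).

2.09 V

ω = 2πf = 480.7 rad/s
X_L = ωL = 36.5 Ω
X_C = 1/(ωC) = 82.2 Ω
Net reactance X = X_L − X_C = -45.7 Ω
Z = 24.0 − j45.7 Ω
|Z| = √(24.0² + 45.7²) = 51.6 Ω
I = V/|Z| = 87.2 mA
V_R = I·|Z_R| = 0.0872 × 24.0 = 2.09 V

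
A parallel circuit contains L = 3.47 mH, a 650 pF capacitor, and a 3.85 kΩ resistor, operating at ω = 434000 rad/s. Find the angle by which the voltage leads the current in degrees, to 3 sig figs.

X_L = ωL = 1510 Ω
X_C = 1/(ωC) = 3540 Ω
Parallel: admittances add. Y = 1/R + 1/(jωL) + jωC
Y = (0.000260 − j0.000382) S
|Y| = 0.000462 S → |Z| = 1/|Y| = 2170 Ω, ∠Z = −∠Y = 55.8°

55.8°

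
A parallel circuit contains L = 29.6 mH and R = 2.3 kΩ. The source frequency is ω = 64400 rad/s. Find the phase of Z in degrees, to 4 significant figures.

50.35°

X_L = ωL = 1906 Ω
Parallel: admittances add. Y = 1/R + 1/(jωL)
Y = (0.0004348 − j0.0005246) S
|Y| = 0.0006813 S → |Z| = 1/|Y| = 1468 Ω, ∠Z = −∠Y = 50.35°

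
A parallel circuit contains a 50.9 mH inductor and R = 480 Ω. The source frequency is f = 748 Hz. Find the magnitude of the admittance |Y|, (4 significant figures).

4.671 mS

ω = 2πf = 4700 rad/s
X_L = ωL = 239.2 Ω
Parallel: admittances add. Y = 1/R + 1/(jωL)
Y = (0.002083 − j0.004180) S
|Y| = 0.004671 S → |Z| = 1/|Y| = 214.1 Ω, ∠Z = −∠Y = 63.51°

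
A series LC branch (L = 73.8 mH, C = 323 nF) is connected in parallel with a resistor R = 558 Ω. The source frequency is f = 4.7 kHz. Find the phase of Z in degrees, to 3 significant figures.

15.1°

ω = 2πf = 29530 rad/s
X_L = ωL = 2180 Ω
X_C = 1/(ωC) = 105 Ω
Branch 1: Z₁ = R = 558 Ω
Branch 2 (series LC): Z₂ = j(X_L − X_C) = j2070 Ω
Parallel: Z = Z₁Z₂/(Z₁+Z₂), |Z| = 539 Ω, ∠Z = 15.1°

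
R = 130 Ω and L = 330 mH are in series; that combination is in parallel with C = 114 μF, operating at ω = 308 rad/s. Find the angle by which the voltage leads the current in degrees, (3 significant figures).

-81.3°

X_L = ωL = 102 Ω
X_C = 1/(ωC) = 28.5 Ω
Branch 1 (R+jX_L): Z₁ = 130 + j102 Ω, |Z₁| = 165 Ω
Branch 2 (−jX_C): Z₂ = −j28.5 Ω
Parallel: Z = Z₁Z₂/(Z₁+Z₂), |Z| = 31.5 Ω, ∠Z = -81.3°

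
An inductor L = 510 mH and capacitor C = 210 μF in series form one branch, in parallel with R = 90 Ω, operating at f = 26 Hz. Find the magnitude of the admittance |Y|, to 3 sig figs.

ω = 2πf = 163.4 rad/s
X_L = ωL = 83.3 Ω
X_C = 1/(ωC) = 29.1 Ω
Branch 1: Z₁ = R = 90.0 Ω
Branch 2 (series LC): Z₂ = j(X_L − X_C) = j54.2 Ω
Parallel: Z = Z₁Z₂/(Z₁+Z₂), |Z| = 46.4 Ω, ∠Z = 59.0°
|Y| = 1/|Z| = 21.5 mS

21.5 mS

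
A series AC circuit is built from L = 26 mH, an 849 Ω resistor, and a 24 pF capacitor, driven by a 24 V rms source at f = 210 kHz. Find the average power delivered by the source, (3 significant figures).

59.9 mW

ω = 2πf = 1.319e+06 rad/s
X_L = ωL = 34300 Ω
X_C = 1/(ωC) = 31600 Ω
Net reactance X = X_L − X_C = 2730 Ω
Z = 849 + j2730 Ω
|Z| = √(849² + 2730²) = 2860 Ω
∠Z = arctan(2730/849) = 72.7°
I = V/|Z| = 8.40 mA
P = VI cos φ = 24 × 0.00840 × cos(72.7°) = 59.9 mW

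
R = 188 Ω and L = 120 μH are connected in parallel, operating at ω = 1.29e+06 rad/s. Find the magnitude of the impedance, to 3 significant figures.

120 Ω

X_L = ωL = 155 Ω
Parallel: admittances add. Y = 1/R + 1/(jωL)
Y = (0.00532 − j0.00646) S
|Y| = 0.00837 S → |Z| = 1/|Y| = 120 Ω, ∠Z = −∠Y = 50.5°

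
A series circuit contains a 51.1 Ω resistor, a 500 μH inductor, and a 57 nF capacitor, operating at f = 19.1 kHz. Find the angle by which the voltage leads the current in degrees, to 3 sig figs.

ω = 2πf = 120000 rad/s
X_L = ωL = 60.0 Ω
X_C = 1/(ωC) = 146 Ω
Net reactance X = X_L − X_C = -86.2 Ω
Z = 51.1 − j86.2 Ω
|Z| = √(51.1² + 86.2²) = 100 Ω
∠Z = arctan(-86.2/51.1) = -59.3°

-59.3°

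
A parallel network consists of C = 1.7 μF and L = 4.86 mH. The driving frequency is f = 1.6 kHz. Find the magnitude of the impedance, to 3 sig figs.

296 Ω

ω = 2πf = 10050 rad/s
X_L = ωL = 48.9 Ω
X_C = 1/(ωC) = 58.5 Ω
Parallel: admittances add. Y = 1/(jωL) + jωC
Y = (0 − j0.00338) S
|Y| = 0.00338 S → |Z| = 1/|Y| = 296 Ω, ∠Z = −∠Y = 90.0°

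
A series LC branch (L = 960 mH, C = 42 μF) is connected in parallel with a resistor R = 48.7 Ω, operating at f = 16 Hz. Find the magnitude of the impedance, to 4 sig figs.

46.01 Ω

ω = 2πf = 100.5 rad/s
X_L = ωL = 96.51 Ω
X_C = 1/(ωC) = 236.8 Ω
Branch 1: Z₁ = R = 48.70 Ω
Branch 2 (series LC): Z₂ = j(X_L − X_C) = −j140.3 Ω
Parallel: Z = Z₁Z₂/(Z₁+Z₂), |Z| = 46.01 Ω, ∠Z = -19.14°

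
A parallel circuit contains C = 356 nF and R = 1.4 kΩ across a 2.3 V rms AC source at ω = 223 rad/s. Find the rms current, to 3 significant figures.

1.65 mA

X_C = 1/(ωC) = 12600 Ω
Parallel: admittances add. Y = 1/R + jωC
Y = (0.000714 + j7.94e-05) S
|Y| = 0.000719 S → |Z| = 1/|Y| = 1390 Ω, ∠Z = −∠Y = -6.34°
I = V/|Z| = 2.3/1390 = 1.65 mA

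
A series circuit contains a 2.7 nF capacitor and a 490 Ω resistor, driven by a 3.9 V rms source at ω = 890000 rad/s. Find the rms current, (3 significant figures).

X_C = 1/(ωC) = 416 Ω
Z = 490 − j416 Ω
|Z| = √(490² + 416²) = 643 Ω
I = V/|Z| = 3.9/643 = 6.07 mA

6.07 mA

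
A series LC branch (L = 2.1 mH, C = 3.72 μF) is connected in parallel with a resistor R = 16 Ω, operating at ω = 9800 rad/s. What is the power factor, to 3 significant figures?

X_L = ωL = 20.6 Ω
X_C = 1/(ωC) = 27.4 Ω
Branch 1: Z₁ = R = 16.0 Ω
Branch 2 (series LC): Z₂ = j(X_L − X_C) = −j6.85 Ω
Parallel: Z = Z₁Z₂/(Z₁+Z₂), |Z| = 6.30 Ω, ∠Z = -66.8°
cos φ = cos(-66.8°) = 0.394

0.394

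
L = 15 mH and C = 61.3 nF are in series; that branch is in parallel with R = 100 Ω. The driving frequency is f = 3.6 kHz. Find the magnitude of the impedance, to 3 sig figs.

96.7 Ω

ω = 2πf = 22620 rad/s
X_L = ωL = 339 Ω
X_C = 1/(ωC) = 721 Ω
Branch 1: Z₁ = R = 100 Ω
Branch 2 (series LC): Z₂ = j(X_L − X_C) = −j382 Ω
Parallel: Z = Z₁Z₂/(Z₁+Z₂), |Z| = 96.7 Ω, ∠Z = -14.7°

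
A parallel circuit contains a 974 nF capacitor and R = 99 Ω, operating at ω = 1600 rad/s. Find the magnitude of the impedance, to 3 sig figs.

X_C = 1/(ωC) = 642 Ω
Parallel: admittances add. Y = 1/R + jωC
Y = (0.0101 + j0.00156) S
|Y| = 0.0102 S → |Z| = 1/|Y| = 97.8 Ω, ∠Z = −∠Y = -8.77°

97.8 Ω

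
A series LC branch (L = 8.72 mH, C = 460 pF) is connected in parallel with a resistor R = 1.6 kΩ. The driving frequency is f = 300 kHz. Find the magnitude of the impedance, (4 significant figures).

1591 Ω

ω = 2πf = 1.885e+06 rad/s
X_L = ωL = 16440 Ω
X_C = 1/(ωC) = 1153 Ω
Branch 1: Z₁ = R = 1600 Ω
Branch 2 (series LC): Z₂ = j(X_L − X_C) = j15280 Ω
Parallel: Z = Z₁Z₂/(Z₁+Z₂), |Z| = 1591 Ω, ∠Z = 5.976°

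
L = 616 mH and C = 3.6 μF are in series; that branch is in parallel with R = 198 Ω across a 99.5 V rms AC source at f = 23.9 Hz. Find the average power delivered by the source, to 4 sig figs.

ω = 2πf = 150.2 rad/s
X_L = ωL = 92.50 Ω
X_C = 1/(ωC) = 1850 Ω
Branch 1: Z₁ = R = 198.0 Ω
Branch 2 (series LC): Z₂ = j(X_L − X_C) = −j1757 Ω
Parallel: Z = Z₁Z₂/(Z₁+Z₂), |Z| = 196.8 Ω, ∠Z = -6.429°
I = V/|Z| = 505.7 mA
P = VI cos φ = 99.5 × 0.5057 × cos(-6.429°) = 50.00 W

50.00 W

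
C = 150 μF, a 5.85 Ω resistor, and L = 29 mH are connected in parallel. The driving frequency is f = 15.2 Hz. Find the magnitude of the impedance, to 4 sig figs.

2.587 Ω

ω = 2πf = 95.50 rad/s
X_L = ωL = 2.770 Ω
X_C = 1/(ωC) = 69.80 Ω
Parallel: admittances add. Y = 1/R + 1/(jωL) + jωC
Y = (0.1709 − j0.3467) S
|Y| = 0.3866 S → |Z| = 1/|Y| = 2.587 Ω, ∠Z = −∠Y = 63.76°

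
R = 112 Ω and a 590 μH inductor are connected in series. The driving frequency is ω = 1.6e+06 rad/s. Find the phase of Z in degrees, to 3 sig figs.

X_L = ωL = 944 Ω
Z = 112 + j944 Ω
|Z| = √(112² + 944²) = 951 Ω
∠Z = arctan(944/112) = 83.2°

83.2°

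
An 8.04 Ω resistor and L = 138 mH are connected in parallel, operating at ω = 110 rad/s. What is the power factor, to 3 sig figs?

X_L = ωL = 15.2 Ω
Parallel: admittances add. Y = 1/R + 1/(jωL)
Y = (0.124 − j0.0659) S
|Y| = 0.141 S → |Z| = 1/|Y| = 7.10 Ω, ∠Z = −∠Y = 27.9°
cos φ = cos(27.9°) = 0.884

0.884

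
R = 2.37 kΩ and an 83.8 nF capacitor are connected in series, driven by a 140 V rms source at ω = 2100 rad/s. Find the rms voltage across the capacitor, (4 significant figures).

129.2 V

X_C = 1/(ωC) = 5682 Ω
Z = 2370 − j5682 Ω
|Z| = √(2370² + 5682²) = 6157 Ω
I = V/|Z| = 22.74 mA
V_C = I·|Z_C| = 0.02274 × 5682 = 129.2 V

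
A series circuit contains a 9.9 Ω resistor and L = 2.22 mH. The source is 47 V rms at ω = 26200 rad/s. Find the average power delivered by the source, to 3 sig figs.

X_L = ωL = 58.2 Ω
Z = 9.90 + j58.2 Ω
|Z| = √(9.90² + 58.2²) = 59.0 Ω
∠Z = arctan(58.2/9.90) = 80.3°
I = V/|Z| = 797 mA
P = VI cos φ = 47 × 0.797 × cos(80.3°) = 6.28 W

6.28 W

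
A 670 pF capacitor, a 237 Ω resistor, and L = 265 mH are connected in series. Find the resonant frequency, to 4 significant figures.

ω₀ = 1/√(LC) = 1/√(0.265 × 6.7e-10) = 75050 rad/s
f₀ = ω₀/(2π) = 11.94 kHz

11.94 kHz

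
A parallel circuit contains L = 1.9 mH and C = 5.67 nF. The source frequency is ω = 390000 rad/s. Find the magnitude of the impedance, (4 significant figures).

1160 Ω

X_L = ωL = 741.0 Ω
X_C = 1/(ωC) = 452.2 Ω
Parallel: admittances add. Y = 1/(jωL) + jωC
Y = (0 + j0.0008618) S
|Y| = 0.0008618 S → |Z| = 1/|Y| = 1160 Ω, ∠Z = −∠Y = -90.00°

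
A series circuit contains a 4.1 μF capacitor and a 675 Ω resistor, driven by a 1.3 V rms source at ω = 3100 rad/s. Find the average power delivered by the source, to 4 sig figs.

X_C = 1/(ωC) = 78.68 Ω
Z = 675.0 − j78.68 Ω
|Z| = √(675.0² + 78.68²) = 679.6 Ω
∠Z = arctan(-78.68/675.0) = -6.648°
I = V/|Z| = 1.913 mA
P = VI cos φ = 1.3 × 0.001913 × cos(-6.648°) = 2.470 mW

2.470 mW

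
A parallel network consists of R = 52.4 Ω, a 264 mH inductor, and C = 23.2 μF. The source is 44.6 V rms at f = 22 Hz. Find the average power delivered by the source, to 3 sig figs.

38.0 W

ω = 2πf = 138.2 rad/s
X_L = ωL = 36.5 Ω
X_C = 1/(ωC) = 312 Ω
Parallel: admittances add. Y = 1/R + 1/(jωL) + jωC
Y = (0.0191 − j0.0242) S
|Y| = 0.0308 S → |Z| = 1/|Y| = 32.5 Ω, ∠Z = −∠Y = 51.7°
I = V/|Z| = 1.37 A
P = VI cos φ = 44.6 × 1.37 × cos(51.7°) = 38.0 W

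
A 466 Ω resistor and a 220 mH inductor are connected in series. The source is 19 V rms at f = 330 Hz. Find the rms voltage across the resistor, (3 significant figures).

ω = 2πf = 2073 rad/s
X_L = ωL = 456 Ω
Z = 466 + j456 Ω
|Z| = √(466² + 456²) = 652 Ω
I = V/|Z| = 29.1 mA
V_R = I·|Z_R| = 0.0291 × 466 = 13.6 V

13.6 V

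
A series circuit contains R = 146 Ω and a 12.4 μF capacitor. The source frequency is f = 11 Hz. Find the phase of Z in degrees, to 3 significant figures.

ω = 2πf = 69.12 rad/s
X_C = 1/(ωC) = 1170 Ω
Z = 146 − j1170 Ω
|Z| = √(146² + 1170²) = 1180 Ω
∠Z = arctan(-1170/146) = -82.9°

-82.9°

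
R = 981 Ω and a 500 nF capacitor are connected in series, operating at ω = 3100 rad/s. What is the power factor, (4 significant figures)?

X_C = 1/(ωC) = 645.2 Ω
Z = 981.0 − j645.2 Ω
|Z| = √(981.0² + 645.2²) = 1174 Ω
∠Z = arctan(-645.2/981.0) = -33.33°
cos φ = cos(-33.33°) = 0.8355

0.8355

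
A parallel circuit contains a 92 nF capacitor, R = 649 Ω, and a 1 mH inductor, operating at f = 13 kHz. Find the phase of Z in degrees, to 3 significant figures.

ω = 2πf = 81680 rad/s
X_L = ωL = 81.7 Ω
X_C = 1/(ωC) = 133 Ω
Parallel: admittances add. Y = 1/R + 1/(jωL) + jωC
Y = (0.00154 − j0.00473) S
|Y| = 0.00497 S → |Z| = 1/|Y| = 201 Ω, ∠Z = −∠Y = 71.9°

71.9°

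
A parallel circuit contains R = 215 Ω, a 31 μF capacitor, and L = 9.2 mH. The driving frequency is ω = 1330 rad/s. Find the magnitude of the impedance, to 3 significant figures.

X_L = ωL = 12.2 Ω
X_C = 1/(ωC) = 24.3 Ω
Parallel: admittances add. Y = 1/R + 1/(jωL) + jωC
Y = (0.00465 − j0.0405) S
|Y| = 0.0408 S → |Z| = 1/|Y| = 24.5 Ω, ∠Z = −∠Y = 83.4°

24.5 Ω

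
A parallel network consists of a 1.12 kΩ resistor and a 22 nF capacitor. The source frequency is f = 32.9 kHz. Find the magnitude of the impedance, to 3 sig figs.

ω = 2πf = 206700 rad/s
X_C = 1/(ωC) = 220 Ω
Parallel: admittances add. Y = 1/R + jωC
Y = (0.000893 + j0.00455) S
|Y| = 0.00463 S → |Z| = 1/|Y| = 216 Ω, ∠Z = −∠Y = -78.9°

216 Ω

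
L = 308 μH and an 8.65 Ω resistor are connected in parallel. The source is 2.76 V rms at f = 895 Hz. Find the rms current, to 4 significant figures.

ω = 2πf = 5623 rad/s
X_L = ωL = 1.732 Ω
Parallel: admittances add. Y = 1/R + 1/(jωL)
Y = (0.1156 − j0.5774) S
|Y| = 0.5888 S → |Z| = 1/|Y| = 1.698 Ω, ∠Z = −∠Y = 78.68°
I = V/|Z| = 2.76/1.698 = 1.625 A

1.625 A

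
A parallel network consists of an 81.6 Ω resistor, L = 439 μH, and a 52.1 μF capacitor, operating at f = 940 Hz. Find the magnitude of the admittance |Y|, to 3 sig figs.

ω = 2πf = 5906 rad/s
X_L = ωL = 2.59 Ω
X_C = 1/(ωC) = 3.25 Ω
Parallel: admittances add. Y = 1/R + 1/(jωL) + jωC
Y = (0.0123 − j0.0780) S
|Y| = 0.0789 S → |Z| = 1/|Y| = 12.7 Ω, ∠Z = −∠Y = 81.1°

78.9 mS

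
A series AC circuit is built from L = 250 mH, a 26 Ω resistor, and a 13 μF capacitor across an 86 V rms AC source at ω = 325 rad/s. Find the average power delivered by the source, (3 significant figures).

7.74 W

X_L = ωL = 81.2 Ω
X_C = 1/(ωC) = 237 Ω
Net reactance X = X_L − X_C = -155 Ω
Z = 26.0 − j155 Ω
|Z| = √(26.0² + 155²) = 158 Ω
∠Z = arctan(-155/26.0) = -80.5°
I = V/|Z| = 546 mA
P = VI cos φ = 86 × 0.546 × cos(-80.5°) = 7.74 W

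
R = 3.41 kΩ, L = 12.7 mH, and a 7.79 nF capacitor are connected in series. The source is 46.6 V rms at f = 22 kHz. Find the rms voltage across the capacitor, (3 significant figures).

ω = 2πf = 138200 rad/s
X_L = ωL = 1760 Ω
X_C = 1/(ωC) = 929 Ω
Net reactance X = X_L − X_C = 827 Ω
Z = 3410 + j827 Ω
|Z| = √(3410² + 827²) = 3510 Ω
I = V/|Z| = 13.3 mA
V_C = I·|Z_C| = 0.0133 × 929 = 12.3 V

12.3 V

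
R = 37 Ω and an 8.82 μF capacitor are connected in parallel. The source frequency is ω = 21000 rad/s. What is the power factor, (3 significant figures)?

0.144

X_C = 1/(ωC) = 5.40 Ω
Parallel: admittances add. Y = 1/R + jωC
Y = (0.0270 + j0.185) S
|Y| = 0.187 S → |Z| = 1/|Y| = 5.34 Ω, ∠Z = −∠Y = -81.7°
cos φ = cos(-81.7°) = 0.144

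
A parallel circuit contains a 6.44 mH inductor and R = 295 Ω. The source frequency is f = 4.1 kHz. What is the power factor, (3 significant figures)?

ω = 2πf = 25760 rad/s
X_L = ωL = 166 Ω
Parallel: admittances add. Y = 1/R + 1/(jωL)
Y = (0.00339 − j0.00603) S
|Y| = 0.00692 S → |Z| = 1/|Y| = 145 Ω, ∠Z = −∠Y = 60.6°
cos φ = cos(60.6°) = 0.490

0.490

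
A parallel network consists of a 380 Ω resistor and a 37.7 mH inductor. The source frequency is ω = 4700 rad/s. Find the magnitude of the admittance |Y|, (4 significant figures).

6.227 mS

X_L = ωL = 177.2 Ω
Parallel: admittances add. Y = 1/R + 1/(jωL)
Y = (0.002632 − j0.005644) S
|Y| = 0.006227 S → |Z| = 1/|Y| = 160.6 Ω, ∠Z = −∠Y = 65.00°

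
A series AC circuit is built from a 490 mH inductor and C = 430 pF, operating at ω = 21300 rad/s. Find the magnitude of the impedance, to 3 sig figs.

98700 Ω

X_L = ωL = 10400 Ω
X_C = 1/(ωC) = 109000 Ω
Net reactance X = X_L − X_C = -98700 Ω
Z = − j98700 Ω
|Z| = √(0² + 98700²) = 98700 Ω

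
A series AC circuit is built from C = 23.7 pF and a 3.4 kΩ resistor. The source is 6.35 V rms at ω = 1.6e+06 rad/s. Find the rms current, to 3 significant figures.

X_C = 1/(ωC) = 26400 Ω
Z = 3400 − j26400 Ω
|Z| = √(3400² + 26400²) = 26600 Ω
I = V/|Z| = 6.35/26600 = 239 μA

239 μA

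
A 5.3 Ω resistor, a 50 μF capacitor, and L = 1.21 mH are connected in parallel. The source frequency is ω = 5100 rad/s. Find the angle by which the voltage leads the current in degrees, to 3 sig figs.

X_L = ωL = 6.17 Ω
X_C = 1/(ωC) = 3.92 Ω
Parallel: admittances add. Y = 1/R + 1/(jωL) + jωC
Y = (0.189 + j0.0930) S
|Y| = 0.210 S → |Z| = 1/|Y| = 4.75 Ω, ∠Z = −∠Y = -26.2°

-26.2°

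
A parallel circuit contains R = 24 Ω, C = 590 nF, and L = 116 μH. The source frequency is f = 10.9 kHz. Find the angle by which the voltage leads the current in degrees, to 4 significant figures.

64.01°

ω = 2πf = 68490 rad/s
X_L = ωL = 7.944 Ω
X_C = 1/(ωC) = 24.75 Ω
Parallel: admittances add. Y = 1/R + 1/(jωL) + jωC
Y = (0.04167 − j0.08547) S
|Y| = 0.09508 S → |Z| = 1/|Y| = 10.52 Ω, ∠Z = −∠Y = 64.01°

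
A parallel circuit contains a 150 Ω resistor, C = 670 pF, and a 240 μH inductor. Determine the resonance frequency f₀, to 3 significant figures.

397 kHz

ω₀ = 1/√(LC) = 1/√(0.00024 × 6.7e-10) = 2.494e+06 rad/s
f₀ = ω₀/(2π) = 397 kHz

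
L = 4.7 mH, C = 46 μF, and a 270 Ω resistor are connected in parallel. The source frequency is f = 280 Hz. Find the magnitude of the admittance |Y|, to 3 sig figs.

ω = 2πf = 1759 rad/s
X_L = ωL = 8.27 Ω
X_C = 1/(ωC) = 12.4 Ω
Parallel: admittances add. Y = 1/R + 1/(jωL) + jωC
Y = (0.00370 − j0.0400) S
|Y| = 0.0402 S → |Z| = 1/|Y| = 24.9 Ω, ∠Z = −∠Y = 84.7°

40.2 mS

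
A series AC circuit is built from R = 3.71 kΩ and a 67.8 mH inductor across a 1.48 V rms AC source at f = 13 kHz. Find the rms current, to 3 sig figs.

222 μA

ω = 2πf = 81680 rad/s
X_L = ωL = 5540 Ω
Z = 3710 + j5540 Ω
|Z| = √(3710² + 5540²) = 6670 Ω
I = V/|Z| = 1.48/6670 = 222 μA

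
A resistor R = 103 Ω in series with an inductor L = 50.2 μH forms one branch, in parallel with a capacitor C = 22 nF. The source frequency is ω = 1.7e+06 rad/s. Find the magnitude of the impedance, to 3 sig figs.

X_L = ωL = 85.3 Ω
X_C = 1/(ωC) = 26.7 Ω
Branch 1 (R+jX_L): Z₁ = 103 + j85.3 Ω, |Z₁| = 134 Ω
Branch 2 (−jX_C): Z₂ = −j26.7 Ω
Parallel: Z = Z₁Z₂/(Z₁+Z₂), |Z| = 30.2 Ω, ∠Z = -80.0°

30.2 Ω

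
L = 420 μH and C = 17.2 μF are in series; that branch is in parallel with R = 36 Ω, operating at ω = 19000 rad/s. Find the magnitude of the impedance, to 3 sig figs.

4.87 Ω

X_L = ωL = 7.98 Ω
X_C = 1/(ωC) = 3.06 Ω
Branch 1: Z₁ = R = 36.0 Ω
Branch 2 (series LC): Z₂ = j(X_L − X_C) = j4.92 Ω
Parallel: Z = Z₁Z₂/(Z₁+Z₂), |Z| = 4.87 Ω, ∠Z = 82.2°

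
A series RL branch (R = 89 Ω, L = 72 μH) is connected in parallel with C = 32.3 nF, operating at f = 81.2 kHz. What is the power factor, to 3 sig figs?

0.609

ω = 2πf = 510200 rad/s
X_L = ωL = 36.7 Ω
X_C = 1/(ωC) = 60.7 Ω
Branch 1 (R+jX_L): Z₁ = 89.0 + j36.7 Ω, |Z₁| = 96.3 Ω
Branch 2 (−jX_C): Z₂ = −j60.7 Ω
Parallel: Z = Z₁Z₂/(Z₁+Z₂), |Z| = 63.4 Ω, ∠Z = -52.5°
cos φ = cos(-52.5°) = 0.609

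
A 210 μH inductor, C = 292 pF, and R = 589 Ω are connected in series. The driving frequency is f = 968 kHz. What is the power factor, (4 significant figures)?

ω = 2πf = 6.082e+06 rad/s
X_L = ωL = 1277 Ω
X_C = 1/(ωC) = 563.1 Ω
Net reactance X = X_L − X_C = 714.2 Ω
Z = 589.0 + j714.2 Ω
|Z| = √(589.0² + 714.2²) = 925.7 Ω
∠Z = arctan(714.2/589.0) = 50.49°
cos φ = cos(50.49°) = 0.6363

0.6363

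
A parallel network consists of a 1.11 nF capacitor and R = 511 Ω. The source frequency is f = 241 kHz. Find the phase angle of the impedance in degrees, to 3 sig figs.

ω = 2πf = 1.514e+06 rad/s
X_C = 1/(ωC) = 595 Ω
Parallel: admittances add. Y = 1/R + jωC
Y = (0.00196 + j0.00168) S
|Y| = 0.00258 S → |Z| = 1/|Y| = 388 Ω, ∠Z = −∠Y = -40.7°

-40.7°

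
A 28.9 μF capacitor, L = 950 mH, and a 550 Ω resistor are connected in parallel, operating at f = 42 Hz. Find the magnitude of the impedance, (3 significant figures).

246 Ω

ω = 2πf = 263.9 rad/s
X_L = ωL = 251 Ω
X_C = 1/(ωC) = 131 Ω
Parallel: admittances add. Y = 1/R + 1/(jωL) + jωC
Y = (0.00182 + j0.00364) S
|Y| = 0.00407 S → |Z| = 1/|Y| = 246 Ω, ∠Z = −∠Y = -63.4°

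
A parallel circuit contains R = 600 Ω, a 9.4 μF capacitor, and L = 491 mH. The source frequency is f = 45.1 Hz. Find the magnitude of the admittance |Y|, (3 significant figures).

4.82 mS

ω = 2πf = 283.4 rad/s
X_L = ωL = 139 Ω
X_C = 1/(ωC) = 375 Ω
Parallel: admittances add. Y = 1/R + 1/(jωL) + jωC
Y = (0.00167 − j0.00452) S
|Y| = 0.00482 S → |Z| = 1/|Y| = 207 Ω, ∠Z = −∠Y = 69.8°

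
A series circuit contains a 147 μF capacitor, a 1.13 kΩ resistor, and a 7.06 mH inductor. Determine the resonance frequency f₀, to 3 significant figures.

156 Hz

ω₀ = 1/√(LC) = 1/√(0.00706 × 0.000147) = 981.6 rad/s
f₀ = ω₀/(2π) = 156 Hz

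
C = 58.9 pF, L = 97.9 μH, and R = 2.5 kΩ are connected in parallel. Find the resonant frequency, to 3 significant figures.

2.10 MHz

ω₀ = 1/√(LC) = 1/√(9.79e-05 × 5.89e-11) = 1.317e+07 rad/s
f₀ = ω₀/(2π) = 2.10 MHz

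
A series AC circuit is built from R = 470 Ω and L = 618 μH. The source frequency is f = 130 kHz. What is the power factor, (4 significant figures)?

0.6814

ω = 2πf = 816800 rad/s
X_L = ωL = 504.8 Ω
Z = 470.0 + j504.8 Ω
|Z| = √(470.0² + 504.8²) = 689.7 Ω
∠Z = arctan(504.8/470.0) = 47.04°
cos φ = cos(47.04°) = 0.6814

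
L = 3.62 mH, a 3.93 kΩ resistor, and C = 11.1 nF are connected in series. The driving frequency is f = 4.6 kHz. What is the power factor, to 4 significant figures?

0.7937

ω = 2πf = 28900 rad/s
X_L = ωL = 104.6 Ω
X_C = 1/(ωC) = 3117 Ω
Net reactance X = X_L − X_C = -3012 Ω
Z = 3930 − j3012 Ω
|Z| = √(3930² + 3012²) = 4952 Ω
∠Z = arctan(-3012/3930) = -37.47°
cos φ = cos(-37.47°) = 0.7937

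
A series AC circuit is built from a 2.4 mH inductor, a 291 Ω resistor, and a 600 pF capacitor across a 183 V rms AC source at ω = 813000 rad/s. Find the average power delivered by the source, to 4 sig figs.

X_L = ωL = 1951 Ω
X_C = 1/(ωC) = 2050 Ω
Net reactance X = X_L − X_C = -98.82 Ω
Z = 291.0 − j98.82 Ω
|Z| = √(291.0² + 98.82²) = 307.3 Ω
∠Z = arctan(-98.82/291.0) = -18.76°
I = V/|Z| = 595.5 mA
P = VI cos φ = 183 × 0.5955 × cos(-18.76°) = 103.2 W

103.2 W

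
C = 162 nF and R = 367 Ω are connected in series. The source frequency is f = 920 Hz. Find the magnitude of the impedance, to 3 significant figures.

1130 Ω

ω = 2πf = 5781 rad/s
X_C = 1/(ωC) = 1070 Ω
Z = 367 − j1070 Ω
|Z| = √(367² + 1070²) = 1130 Ω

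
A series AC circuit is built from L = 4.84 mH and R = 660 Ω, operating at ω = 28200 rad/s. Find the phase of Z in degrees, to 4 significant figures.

11.68°

X_L = ωL = 136.5 Ω
Z = 660.0 + j136.5 Ω
|Z| = √(660.0² + 136.5²) = 674.0 Ω
∠Z = arctan(136.5/660.0) = 11.68°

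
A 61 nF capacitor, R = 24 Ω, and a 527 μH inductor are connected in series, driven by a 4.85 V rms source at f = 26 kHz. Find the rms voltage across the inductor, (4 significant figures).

14.96 V

ω = 2πf = 163400 rad/s
X_L = ωL = 86.09 Ω
X_C = 1/(ωC) = 100.3 Ω
Net reactance X = X_L − X_C = -14.26 Ω
Z = 24.00 − j14.26 Ω
|Z| = √(24.00² + 14.26²) = 27.92 Ω
I = V/|Z| = 173.7 mA
V_L = I·|Z_L| = 0.1737 × 86.09 = 14.96 V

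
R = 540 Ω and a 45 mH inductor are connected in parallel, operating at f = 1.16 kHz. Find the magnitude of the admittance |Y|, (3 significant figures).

ω = 2πf = 7288 rad/s
X_L = ωL = 328 Ω
Parallel: admittances add. Y = 1/R + 1/(jωL)
Y = (0.00185 − j0.00305) S
|Y| = 0.00357 S → |Z| = 1/|Y| = 280 Ω, ∠Z = −∠Y = 58.7°

3.57 mS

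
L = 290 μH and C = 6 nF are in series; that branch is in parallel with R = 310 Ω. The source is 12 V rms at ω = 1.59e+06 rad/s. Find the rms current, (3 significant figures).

51.3 mA

X_L = ωL = 461 Ω
X_C = 1/(ωC) = 105 Ω
Branch 1: Z₁ = R = 310 Ω
Branch 2 (series LC): Z₂ = j(X_L − X_C) = j356 Ω
Parallel: Z = Z₁Z₂/(Z₁+Z₂), |Z| = 234 Ω, ∠Z = 41.0°
I = V/|Z| = 12/234 = 51.3 mA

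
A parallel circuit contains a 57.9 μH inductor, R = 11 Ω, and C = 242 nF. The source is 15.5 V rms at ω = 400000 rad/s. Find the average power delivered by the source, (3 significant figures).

X_L = ωL = 23.2 Ω
X_C = 1/(ωC) = 10.3 Ω
Parallel: admittances add. Y = 1/R + 1/(jωL) + jωC
Y = (0.0909 + j0.0536) S
|Y| = 0.106 S → |Z| = 1/|Y| = 9.47 Ω, ∠Z = −∠Y = -30.5°
I = V/|Z| = 1.64 A
P = VI cos φ = 15.5 × 1.64 × cos(-30.5°) = 21.8 W

21.8 W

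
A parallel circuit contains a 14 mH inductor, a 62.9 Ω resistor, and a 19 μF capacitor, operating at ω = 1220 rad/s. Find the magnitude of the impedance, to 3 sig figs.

25.8 Ω

X_L = ωL = 17.1 Ω
X_C = 1/(ωC) = 43.1 Ω
Parallel: admittances add. Y = 1/R + 1/(jωL) + jωC
Y = (0.0159 − j0.0354) S
|Y| = 0.0388 S → |Z| = 1/|Y| = 25.8 Ω, ∠Z = −∠Y = 65.8°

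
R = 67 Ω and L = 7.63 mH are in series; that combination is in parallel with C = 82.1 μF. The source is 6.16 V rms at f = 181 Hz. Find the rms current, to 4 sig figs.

ω = 2πf = 1137 rad/s
X_L = ωL = 8.677 Ω
X_C = 1/(ωC) = 10.71 Ω
Branch 1 (R+jX_L): Z₁ = 67.00 + j8.677 Ω, |Z₁| = 67.56 Ω
Branch 2 (−jX_C): Z₂ = −j10.71 Ω
Parallel: Z = Z₁Z₂/(Z₁+Z₂), |Z| = 10.79 Ω, ∠Z = -80.88°
I = V/|Z| = 6.16/10.79 = 570.7 mA

570.7 mA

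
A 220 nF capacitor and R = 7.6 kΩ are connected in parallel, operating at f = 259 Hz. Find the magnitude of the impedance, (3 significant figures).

2620 Ω

ω = 2πf = 1627 rad/s
X_C = 1/(ωC) = 2790 Ω
Parallel: admittances add. Y = 1/R + jωC
Y = (0.000132 + j0.000358) S
|Y| = 0.000381 S → |Z| = 1/|Y| = 2620 Ω, ∠Z = −∠Y = -69.8°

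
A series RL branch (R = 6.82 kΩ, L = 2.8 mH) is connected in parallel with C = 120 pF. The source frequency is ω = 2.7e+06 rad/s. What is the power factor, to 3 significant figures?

0.253

X_L = ωL = 7560 Ω
X_C = 1/(ωC) = 3090 Ω
Branch 1 (R+jX_L): Z₁ = 6820 + j7560 Ω, |Z₁| = 10200 Ω
Branch 2 (−jX_C): Z₂ = −j3090 Ω
Parallel: Z = Z₁Z₂/(Z₁+Z₂), |Z| = 3850 Ω, ∠Z = -75.3°
cos φ = cos(-75.3°) = 0.253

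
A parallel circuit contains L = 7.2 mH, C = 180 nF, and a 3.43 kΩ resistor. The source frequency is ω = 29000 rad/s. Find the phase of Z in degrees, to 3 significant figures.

X_L = ωL = 209 Ω
X_C = 1/(ωC) = 192 Ω
Parallel: admittances add. Y = 1/R + 1/(jωL) + jωC
Y = (0.000292 + j0.000431) S
|Y| = 0.000520 S → |Z| = 1/|Y| = 1920 Ω, ∠Z = −∠Y = -55.9°

-55.9°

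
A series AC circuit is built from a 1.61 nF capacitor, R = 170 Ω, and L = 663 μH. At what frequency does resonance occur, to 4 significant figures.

154.0 kHz

ω₀ = 1/√(LC) = 1/√(0.000663 × 1.61e-09) = 967900 rad/s
f₀ = ω₀/(2π) = 154.0 kHz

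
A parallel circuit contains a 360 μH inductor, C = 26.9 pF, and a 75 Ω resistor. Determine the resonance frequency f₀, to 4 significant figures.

ω₀ = 1/√(LC) = 1/√(0.00036 × 2.69e-11) = 1.016e+07 rad/s
f₀ = ω₀/(2π) = 1.617 MHz

1.617 MHz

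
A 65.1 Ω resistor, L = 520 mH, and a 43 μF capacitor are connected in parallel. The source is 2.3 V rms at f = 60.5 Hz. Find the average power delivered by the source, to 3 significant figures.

ω = 2πf = 380.1 rad/s
X_L = ωL = 198 Ω
X_C = 1/(ωC) = 61.2 Ω
Parallel: admittances add. Y = 1/R + 1/(jωL) + jωC
Y = (0.0154 + j0.0113) S
|Y| = 0.0191 S → |Z| = 1/|Y| = 52.5 Ω, ∠Z = −∠Y = -36.3°
I = V/|Z| = 43.8 mA
P = VI cos φ = 2.3 × 0.0438 × cos(-36.3°) = 81.3 mW

81.3 mW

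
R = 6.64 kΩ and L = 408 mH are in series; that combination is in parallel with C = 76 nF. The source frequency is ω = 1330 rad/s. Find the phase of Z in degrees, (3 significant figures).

X_L = ωL = 543 Ω
X_C = 1/(ωC) = 9890 Ω
Branch 1 (R+jX_L): Z₁ = 6640 + j543 Ω, |Z₁| = 6660 Ω
Branch 2 (−jX_C): Z₂ = −j9890 Ω
Parallel: Z = Z₁Z₂/(Z₁+Z₂), |Z| = 5750 Ω, ∠Z = -30.7°

-30.7°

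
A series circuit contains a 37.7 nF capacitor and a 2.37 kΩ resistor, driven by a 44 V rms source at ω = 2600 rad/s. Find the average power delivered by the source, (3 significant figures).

41.8 mW

X_C = 1/(ωC) = 10200 Ω
Z = 2370 − j10200 Ω
|Z| = √(2370² + 10200²) = 10500 Ω
∠Z = arctan(-10200/2370) = -76.9°
I = V/|Z| = 4.20 mA
P = VI cos φ = 44 × 0.00420 × cos(-76.9°) = 41.8 mW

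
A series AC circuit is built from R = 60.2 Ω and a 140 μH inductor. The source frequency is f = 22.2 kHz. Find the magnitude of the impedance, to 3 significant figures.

63.3 Ω

ω = 2πf = 139500 rad/s
X_L = ωL = 19.5 Ω
Z = 60.2 + j19.5 Ω
|Z| = √(60.2² + 19.5²) = 63.3 Ω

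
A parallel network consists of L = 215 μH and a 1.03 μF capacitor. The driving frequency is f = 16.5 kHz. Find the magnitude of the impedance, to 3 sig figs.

ω = 2πf = 103700 rad/s
X_L = ωL = 22.3 Ω
X_C = 1/(ωC) = 9.36 Ω
Parallel: admittances add. Y = 1/(jωL) + jωC
Y = (0 + j0.0619) S
|Y| = 0.0619 S → |Z| = 1/|Y| = 16.2 Ω, ∠Z = −∠Y = -90.0°

16.2 Ω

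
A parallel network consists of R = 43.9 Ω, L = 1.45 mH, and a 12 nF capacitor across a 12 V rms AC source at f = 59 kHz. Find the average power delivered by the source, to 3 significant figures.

3.28 W

ω = 2πf = 370700 rad/s
X_L = ωL = 538 Ω
X_C = 1/(ωC) = 225 Ω
Parallel: admittances add. Y = 1/R + 1/(jωL) + jωC
Y = (0.0228 + j0.00259) S
|Y| = 0.0229 S → |Z| = 1/|Y| = 43.6 Ω, ∠Z = −∠Y = -6.48°
I = V/|Z| = 275 mA
P = VI cos φ = 12 × 0.275 × cos(-6.48°) = 3.28 W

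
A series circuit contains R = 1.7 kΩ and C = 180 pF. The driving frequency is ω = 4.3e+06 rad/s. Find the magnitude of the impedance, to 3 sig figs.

X_C = 1/(ωC) = 1290 Ω
Z = 1700 − j1290 Ω
|Z| = √(1700² + 1290²) = 2140 Ω

2140 Ω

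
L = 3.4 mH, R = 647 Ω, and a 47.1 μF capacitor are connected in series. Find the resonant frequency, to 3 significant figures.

398 Hz

ω₀ = 1/√(LC) = 1/√(0.0034 × 4.71e-05) = 2499 rad/s
f₀ = ω₀/(2π) = 398 Hz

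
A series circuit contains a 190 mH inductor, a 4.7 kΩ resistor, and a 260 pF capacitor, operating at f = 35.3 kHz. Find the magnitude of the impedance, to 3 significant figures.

25200 Ω

ω = 2πf = 221800 rad/s
X_L = ωL = 42100 Ω
X_C = 1/(ωC) = 17300 Ω
Net reactance X = X_L − X_C = 24800 Ω
Z = 4700 + j24800 Ω
|Z| = √(4700² + 24800²) = 25200 Ω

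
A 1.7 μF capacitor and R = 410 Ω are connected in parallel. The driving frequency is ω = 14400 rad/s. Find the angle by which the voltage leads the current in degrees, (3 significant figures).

X_C = 1/(ωC) = 40.8 Ω
Parallel: admittances add. Y = 1/R + jωC
Y = (0.00244 + j0.0245) S
|Y| = 0.0246 S → |Z| = 1/|Y| = 40.6 Ω, ∠Z = −∠Y = -84.3°

-84.3°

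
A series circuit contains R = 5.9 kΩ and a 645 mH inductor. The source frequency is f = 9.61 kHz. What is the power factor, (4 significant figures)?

ω = 2πf = 60380 rad/s
X_L = ωL = 38950 Ω
Z = 5900 + j38950 Ω
|Z| = √(5900² + 38950²) = 39390 Ω
∠Z = arctan(38950/5900) = 81.39°
cos φ = cos(81.39°) = 0.1498

0.1498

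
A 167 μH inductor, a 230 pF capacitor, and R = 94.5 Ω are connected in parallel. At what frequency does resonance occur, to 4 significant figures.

812.1 kHz

ω₀ = 1/√(LC) = 1/√(0.000167 × 2.3e-10) = 5.102e+06 rad/s
f₀ = ω₀/(2π) = 812.1 kHz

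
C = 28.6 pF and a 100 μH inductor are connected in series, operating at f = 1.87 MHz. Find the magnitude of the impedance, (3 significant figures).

ω = 2πf = 1.175e+07 rad/s
X_L = ωL = 1170 Ω
X_C = 1/(ωC) = 2980 Ω
Net reactance X = X_L − X_C = -1800 Ω
Z = − j1800 Ω
|Z| = √(0² + 1800²) = 1800 Ω

1800 Ω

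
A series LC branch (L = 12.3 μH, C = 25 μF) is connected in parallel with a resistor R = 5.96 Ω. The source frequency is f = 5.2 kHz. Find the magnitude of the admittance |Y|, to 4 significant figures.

ω = 2πf = 32670 rad/s
X_L = ωL = 0.4019 Ω
X_C = 1/(ωC) = 1.224 Ω
Branch 1: Z₁ = R = 5.960 Ω
Branch 2 (series LC): Z₂ = j(X_L − X_C) = −j0.8224 Ω
Parallel: Z = Z₁Z₂/(Z₁+Z₂), |Z| = 0.8147 Ω, ∠Z = -82.14°
|Y| = 1/|Z| = 1.227 S

1.227 S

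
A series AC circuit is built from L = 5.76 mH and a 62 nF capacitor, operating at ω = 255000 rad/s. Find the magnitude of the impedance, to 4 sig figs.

1406 Ω

X_L = ωL = 1469 Ω
X_C = 1/(ωC) = 63.25 Ω
Net reactance X = X_L − X_C = 1406 Ω
Z = j1406 Ω
|Z| = √(0² + 1406²) = 1406 Ω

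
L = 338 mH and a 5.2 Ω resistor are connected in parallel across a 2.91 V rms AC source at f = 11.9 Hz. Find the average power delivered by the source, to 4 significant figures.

ω = 2πf = 74.77 rad/s
X_L = ωL = 25.27 Ω
Parallel: admittances add. Y = 1/R + 1/(jωL)
Y = (0.1923 − j0.03957) S
|Y| = 0.1963 S → |Z| = 1/|Y| = 5.093 Ω, ∠Z = −∠Y = 11.63°
I = V/|Z| = 571.3 mA
P = VI cos φ = 2.91 × 0.5713 × cos(11.63°) = 1.628 W

1.628 W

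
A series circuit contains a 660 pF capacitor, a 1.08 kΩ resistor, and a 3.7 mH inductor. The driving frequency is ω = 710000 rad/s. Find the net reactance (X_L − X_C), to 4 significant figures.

493.0 Ω

X_L = ωL = 2627 Ω
X_C = 1/(ωC) = 2134 Ω
X = 2627 − 2134 = 493.0 Ω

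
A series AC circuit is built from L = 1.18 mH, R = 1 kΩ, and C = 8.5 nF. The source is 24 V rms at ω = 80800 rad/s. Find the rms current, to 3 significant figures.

X_L = ωL = 95.3 Ω
X_C = 1/(ωC) = 1460 Ω
Net reactance X = X_L − X_C = -1360 Ω
Z = 1000 − j1360 Ω
|Z| = √(1000² + 1360²) = 1690 Ω
I = V/|Z| = 24/1690 = 14.2 mA

14.2 mA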